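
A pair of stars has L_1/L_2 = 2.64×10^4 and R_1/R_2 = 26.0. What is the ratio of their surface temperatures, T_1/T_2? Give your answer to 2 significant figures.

L ∝ R²T⁴ gives T ∝ (L/R²)^(1/4), so
T_1/T_2 = (2.64×10^4 / 26.0²)^(1/4) = (39.05)^(1/4) = 2.500.

2.5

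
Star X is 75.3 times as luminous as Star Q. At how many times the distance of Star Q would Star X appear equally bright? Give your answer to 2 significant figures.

Equal flux requires L_X/d_X² = L_Q/d_Q², so d_X/d_Q = √(L_X/L_Q)
= √(75.3) = 8.678.

8.7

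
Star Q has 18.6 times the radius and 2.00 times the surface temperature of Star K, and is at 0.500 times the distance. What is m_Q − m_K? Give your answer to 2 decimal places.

L_Q/L_K = (18.6)²(2.00)⁴ = 5535.
F_Q/F_K = (L_Q/L_K)/(d_Q/d_K)² = 5535/0.2500 = 2.214×10^4.
m_Q − m_K = −2.5 log₁₀(2.214×10^4) = -10.86.

-10.86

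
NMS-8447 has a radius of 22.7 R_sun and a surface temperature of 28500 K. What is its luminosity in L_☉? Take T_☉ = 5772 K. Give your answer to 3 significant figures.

L/L_☉ = (R/R_☉)² (T/T_☉)⁴ = (22.7)² × (28500/5772)⁴
       = 515.3 × (4.938)⁴ = 515.3 × 594.4 = 3.063×10^5.

3.06×10^5 L_☉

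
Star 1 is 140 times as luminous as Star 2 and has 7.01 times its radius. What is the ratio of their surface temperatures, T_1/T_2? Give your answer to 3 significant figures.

L ∝ R²T⁴ gives T ∝ (L/R²)^(1/4), so
T_1/T_2 = (140 / 7.01²)^(1/4) = (2.849)^(1/4) = 1.299.

1.30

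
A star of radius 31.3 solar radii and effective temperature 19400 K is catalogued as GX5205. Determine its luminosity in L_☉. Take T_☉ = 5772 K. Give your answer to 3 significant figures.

1.25×10^5 L_☉

L/L_☉ = (R/R_☉)² (T/T_☉)⁴ = (31.3)² × (19400/5772)⁴
       = 979.7 × (3.361)⁴ = 979.7 × 127.6 = 1.250×10^5.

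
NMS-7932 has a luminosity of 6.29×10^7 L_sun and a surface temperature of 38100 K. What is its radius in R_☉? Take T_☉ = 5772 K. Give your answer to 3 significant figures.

R/R_☉ = √(L/L_☉) / (T/T_☉)² = √(6.29×10^7) / (6.601)²
       = 7931 / 43.57 = 182.0.

182 R_☉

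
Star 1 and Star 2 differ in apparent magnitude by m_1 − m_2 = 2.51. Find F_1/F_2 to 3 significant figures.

0.0991

F_1/F_2 = 10^(−(m_1 − m_2)/2.5) = 10^(-2.51/2.5) = 10^-1.004 = 0.09908.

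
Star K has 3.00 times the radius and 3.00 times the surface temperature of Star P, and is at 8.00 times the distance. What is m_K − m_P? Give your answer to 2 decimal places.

-2.64

L_K/L_P = (3.00)²(3.00)⁴ = 729.0.
F_K/F_P = (L_K/L_P)/(d_K/d_P)² = 729.0/64.00 = 11.39.
m_K − m_P = −2.5 log₁₀(11.39) = -2.64.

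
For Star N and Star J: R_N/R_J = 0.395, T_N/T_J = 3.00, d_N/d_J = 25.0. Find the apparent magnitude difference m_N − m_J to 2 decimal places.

4.24

L_N/L_J = (0.395)²(3.00)⁴ = 12.64.
F_N/F_J = (L_N/L_J)/(d_N/d_J)² = 12.64/625.0 = 0.02022.
m_N − m_J = −2.5 log₁₀(0.02022) = 4.24.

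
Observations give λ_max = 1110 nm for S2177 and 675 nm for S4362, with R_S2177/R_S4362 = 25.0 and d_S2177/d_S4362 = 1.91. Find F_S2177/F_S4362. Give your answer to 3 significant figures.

Wien's law: T_S2177/T_S4362 = λ_S4362/λ_S2177 = 675/1110 = 0.6081.
L_S2177/L_S4362 = (R_S2177/R_S4362)²(T_S2177/T_S4362)⁴ = (25.0)²(0.6081)⁴ = 85.47.
F_S2177/F_S4362 = (L_S2177/L_S4362)/(d_S2177/d_S4362)² = 85.47/(1.91)² = 23.43.

23.4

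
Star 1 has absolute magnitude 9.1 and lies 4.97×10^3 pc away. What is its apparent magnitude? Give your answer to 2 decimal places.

m = M + 5 log₁₀(d/10 pc) = 9.1 + 5 log₁₀(4.97×10^3/10)
  = 9.1 + 5 × 2.696 = 9.1 + 13.48 = 22.58.

22.58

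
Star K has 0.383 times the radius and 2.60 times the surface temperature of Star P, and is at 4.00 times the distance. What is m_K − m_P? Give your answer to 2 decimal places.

0.94

L_K/L_P = (0.383)²(2.60)⁴ = 6.703.
F_K/F_P = (L_K/L_P)/(d_K/d_P)² = 6.703/16.00 = 0.4190.
m_K − m_P = −2.5 log₁₀(0.4190) = 0.94.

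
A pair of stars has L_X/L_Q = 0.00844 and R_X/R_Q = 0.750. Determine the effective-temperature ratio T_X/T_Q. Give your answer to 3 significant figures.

L ∝ R²T⁴ gives T ∝ (L/R²)^(1/4), so
T_X/T_Q = (0.00844 / 0.750²)^(1/4) = (0.01500)^(1/4) = 0.3500.

0.350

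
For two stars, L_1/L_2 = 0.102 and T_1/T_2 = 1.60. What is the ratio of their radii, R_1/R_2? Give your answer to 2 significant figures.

L ∝ R²T⁴ gives R ∝ √L / T², so
R_1/R_2 = √(0.102) / (1.60)² = 0.3194 / 2.560 = 0.1248.

0.12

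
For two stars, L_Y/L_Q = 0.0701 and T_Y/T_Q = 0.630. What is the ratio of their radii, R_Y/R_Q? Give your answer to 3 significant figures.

0.667

L ∝ R²T⁴ gives R ∝ √L / T², so
R_Y/R_Q = √(0.0701) / (0.630)² = 0.2648 / 0.3969 = 0.6671.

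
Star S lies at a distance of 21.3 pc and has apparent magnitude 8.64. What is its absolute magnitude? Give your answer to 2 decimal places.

M = m − 5 log₁₀(d/10 pc) = 8.64 − 5 log₁₀(21.3/10)
  = 8.64 − 5 × 0.328 = 8.64 − 1.64 = 7.00.

7.00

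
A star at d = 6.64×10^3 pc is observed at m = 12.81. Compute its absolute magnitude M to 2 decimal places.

-1.30

M = m − 5 log₁₀(d/10 pc) = 12.81 − 5 log₁₀(6.64×10^3/10)
  = 12.81 − 5 × 2.822 = 12.81 − 14.11 = -1.30.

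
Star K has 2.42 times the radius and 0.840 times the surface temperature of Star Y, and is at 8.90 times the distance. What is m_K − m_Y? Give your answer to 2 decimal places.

3.59

L_K/L_Y = (2.42)²(0.840)⁴ = 2.916.
F_K/F_Y = (L_K/L_Y)/(d_K/d_Y)² = 2.916/79.21 = 0.03681.
m_K − m_Y = −2.5 log₁₀(0.03681) = 3.59.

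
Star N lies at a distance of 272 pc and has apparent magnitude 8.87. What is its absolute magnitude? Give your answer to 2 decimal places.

1.70

M = m − 5 log₁₀(d/10 pc) = 8.87 − 5 log₁₀(272/10)
  = 8.87 − 5 × 1.435 = 8.87 − 7.17 = 1.70.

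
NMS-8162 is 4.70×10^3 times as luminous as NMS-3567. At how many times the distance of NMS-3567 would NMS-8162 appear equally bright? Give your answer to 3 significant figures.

Equal flux requires L_NMS-8162/d_NMS-8162² = L_NMS-3567/d_NMS-3567², so d_NMS-8162/d_NMS-3567 = √(L_NMS-8162/L_NMS-3567)
= √(4.70×10^3) = 68.56.

68.6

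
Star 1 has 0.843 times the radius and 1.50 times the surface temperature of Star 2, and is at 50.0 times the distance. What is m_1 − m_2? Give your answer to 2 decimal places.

7.10

L_1/L_2 = (0.843)²(1.50)⁴ = 3.598.
F_1/F_2 = (L_1/L_2)/(d_1/d_2)² = 3.598/2500 = 0.001439.
m_1 − m_2 = −2.5 log₁₀(0.001439) = 7.10.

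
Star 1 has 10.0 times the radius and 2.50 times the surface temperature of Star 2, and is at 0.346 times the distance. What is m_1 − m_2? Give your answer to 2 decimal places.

L_1/L_2 = (10.0)²(2.50)⁴ = 3906.
F_1/F_2 = (L_1/L_2)/(d_1/d_2)² = 3906/0.1197 = 3.263×10^4.
m_1 − m_2 = −2.5 log₁₀(3.263×10^4) = -11.28.

-11.28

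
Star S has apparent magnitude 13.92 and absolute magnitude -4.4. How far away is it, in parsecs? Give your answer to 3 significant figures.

4.61×10^4 pc

m − M = 5 log₁₀(d/10 pc)
13.92 − (-4.4) = 18.32 = 5 log₁₀(d/10)
d = 10 × 10^(18.32/5) = 10 × 10^3.664 = 4.613×10^4 pc.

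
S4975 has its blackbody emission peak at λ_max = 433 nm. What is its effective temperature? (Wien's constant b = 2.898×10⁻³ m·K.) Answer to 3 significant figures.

6.69×10^3 K

T = b/λ_max = 2.898×10⁻³ / (433×10⁻⁹) = 6693 K.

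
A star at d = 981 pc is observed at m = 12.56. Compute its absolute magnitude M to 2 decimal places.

2.60

M = m − 5 log₁₀(d/10 pc) = 12.56 − 5 log₁₀(981/10)
  = 12.56 − 5 × 1.992 = 12.56 − 9.96 = 2.60.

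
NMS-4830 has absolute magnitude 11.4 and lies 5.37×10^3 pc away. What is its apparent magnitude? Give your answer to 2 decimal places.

m = M + 5 log₁₀(d/10 pc) = 11.4 + 5 log₁₀(5.37×10^3/10)
  = 11.4 + 5 × 2.730 = 11.4 + 13.65 = 25.05.

25.05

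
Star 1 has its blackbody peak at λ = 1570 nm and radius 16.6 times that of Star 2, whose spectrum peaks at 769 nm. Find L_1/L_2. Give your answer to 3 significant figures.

15.9

Wien's law gives T ∝ 1/λ_max, so T_1/T_2 = λ_2/λ_1 = 769/1570 = 0.4898.
Then L ∝ R²T⁴ gives L_1/L_2 = (16.6)² × (0.4898)⁴ = 275.6 × 0.05756 = 15.86.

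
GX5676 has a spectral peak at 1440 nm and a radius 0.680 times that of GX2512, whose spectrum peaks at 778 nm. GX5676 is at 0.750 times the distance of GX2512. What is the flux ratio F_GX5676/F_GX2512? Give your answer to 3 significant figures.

Wien's law: T_GX5676/T_GX2512 = λ_GX2512/λ_GX5676 = 778/1440 = 0.5403.
L_GX5676/L_GX2512 = (R_GX5676/R_GX2512)²(T_GX5676/T_GX2512)⁴ = (0.680)²(0.5403)⁴ = 0.03940.
F_GX5676/F_GX2512 = (L_GX5676/L_GX2512)/(d_GX5676/d_GX2512)² = 0.03940/(0.750)² = 0.07004.

0.0700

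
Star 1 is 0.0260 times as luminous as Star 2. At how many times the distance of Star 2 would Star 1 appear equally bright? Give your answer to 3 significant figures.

Equal flux requires L_1/d_1² = L_2/d_2², so d_1/d_2 = √(L_1/L_2)
= √(0.0260) = 0.1612.

0.161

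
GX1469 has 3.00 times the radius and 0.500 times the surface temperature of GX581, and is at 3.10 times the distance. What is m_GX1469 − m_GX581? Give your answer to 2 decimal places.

L_GX1469/L_GX581 = (3.00)²(0.500)⁴ = 0.5625.
F_GX1469/F_GX581 = (L_GX1469/L_GX581)/(d_GX1469/d_GX581)² = 0.5625/9.610 = 0.05853.
m_GX1469 − m_GX581 = −2.5 log₁₀(0.05853) = 3.08.

3.08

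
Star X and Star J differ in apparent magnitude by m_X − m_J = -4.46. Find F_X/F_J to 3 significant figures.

60.8

F_X/F_J = 10^(−(m_X − m_J)/2.5) = 10^(4.46/2.5) = 10^1.784 = 60.81.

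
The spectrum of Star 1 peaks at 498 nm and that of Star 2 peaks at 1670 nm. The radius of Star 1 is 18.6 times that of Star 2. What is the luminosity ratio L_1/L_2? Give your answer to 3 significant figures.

Wien's law gives T ∝ 1/λ_max, so T_1/T_2 = λ_2/λ_1 = 1670/498 = 3.353.
Then L ∝ R²T⁴ gives L_1/L_2 = (18.6)² × (3.353)⁴ = 346.0 × 126.5 = 4.375×10^4.

4.37×10^4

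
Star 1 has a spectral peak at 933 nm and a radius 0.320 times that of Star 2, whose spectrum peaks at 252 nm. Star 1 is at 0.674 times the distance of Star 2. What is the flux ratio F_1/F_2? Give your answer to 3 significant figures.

0.00120

Wien's law: T_1/T_2 = λ_2/λ_1 = 252/933 = 0.2701.
L_1/L_2 = (R_1/R_2)²(T_1/T_2)⁴ = (0.320)²(0.2701)⁴ = 5.450×10^-4.
F_1/F_2 = (L_1/L_2)/(d_1/d_2)² = 5.450×10^-4/(0.674)² = 0.001200.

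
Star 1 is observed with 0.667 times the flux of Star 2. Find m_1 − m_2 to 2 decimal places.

m_1 − m_2 = −2.5 log₁₀(F_1/F_2) = −2.5 log₁₀(0.667) = −2.5 × (-0.176) = 0.440.

0.44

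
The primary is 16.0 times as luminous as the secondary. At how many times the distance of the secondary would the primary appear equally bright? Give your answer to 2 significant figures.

4.0

Equal flux requires L_p/d_p² = L_s/d_s², so d_p/d_s = √(L_p/L_s)
= √(16.0) = 4.000.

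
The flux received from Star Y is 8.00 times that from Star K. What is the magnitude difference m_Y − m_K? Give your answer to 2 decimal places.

-2.26

m_Y − m_K = −2.5 log₁₀(F_Y/F_K) = −2.5 log₁₀(8.00) = −2.5 × (0.903) = -2.258.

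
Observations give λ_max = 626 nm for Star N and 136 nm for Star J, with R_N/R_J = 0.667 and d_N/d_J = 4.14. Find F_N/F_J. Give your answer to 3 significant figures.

5.78×10^-5

Wien's law: T_N/T_J = λ_J/λ_N = 136/626 = 0.2173.
L_N/L_J = (R_N/R_J)²(T_N/T_J)⁴ = (0.667)²(0.2173)⁴ = 9.911×10^-4.
F_N/F_J = (L_N/L_J)/(d_N/d_J)² = 9.911×10^-4/(4.14)² = 5.782×10^-5.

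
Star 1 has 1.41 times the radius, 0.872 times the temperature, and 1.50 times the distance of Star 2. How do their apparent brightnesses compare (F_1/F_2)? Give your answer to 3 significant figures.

0.511

L_1/L_2 = (R_1/R_2)²(T_1/T_2)⁴ = (1.41)² × (0.872)⁴ = 1.149.
F_1/F_2 = (L_1/L_2)/(d_1/d_2)² = 1.149 / (1.50)² = 0.5109.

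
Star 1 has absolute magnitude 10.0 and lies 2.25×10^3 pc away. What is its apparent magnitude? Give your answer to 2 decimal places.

m = M + 5 log₁₀(d/10 pc) = 10.0 + 5 log₁₀(2.25×10^3/10)
  = 10.0 + 5 × 2.352 = 10.0 + 11.76 = 21.76.

21.76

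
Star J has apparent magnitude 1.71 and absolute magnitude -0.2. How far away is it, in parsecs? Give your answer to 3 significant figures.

m − M = 5 log₁₀(d/10 pc)
1.71 − (-0.2) = 1.91 = 5 log₁₀(d/10)
d = 10 × 10^(1.91/5) = 10 × 10^0.382 = 24.10 pc.

24.1 pc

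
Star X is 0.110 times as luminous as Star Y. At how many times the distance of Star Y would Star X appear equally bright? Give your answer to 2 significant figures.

Equal flux requires L_X/d_X² = L_Y/d_Y², so d_X/d_Y = √(L_X/L_Y)
= √(0.110) = 0.3317.

0.33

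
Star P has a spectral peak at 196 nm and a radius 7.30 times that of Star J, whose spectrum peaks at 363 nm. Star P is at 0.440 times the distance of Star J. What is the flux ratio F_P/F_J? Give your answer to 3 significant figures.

3.24×10^3

Wien's law: T_P/T_J = λ_J/λ_P = 363/196 = 1.852.
L_P/L_J = (R_P/R_J)²(T_P/T_J)⁴ = (7.30)²(1.852)⁴ = 627.0.
F_P/F_J = (L_P/L_J)/(d_P/d_J)² = 627.0/(0.440)² = 3238.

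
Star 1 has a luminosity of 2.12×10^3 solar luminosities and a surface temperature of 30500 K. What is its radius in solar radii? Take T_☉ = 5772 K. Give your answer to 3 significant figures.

R/R_☉ = √(L/L_☉) / (T/T_☉)² = √(2.12×10^3) / (5.284)²
       = 46.04 / 27.92 = 1.649.

1.65 solar radii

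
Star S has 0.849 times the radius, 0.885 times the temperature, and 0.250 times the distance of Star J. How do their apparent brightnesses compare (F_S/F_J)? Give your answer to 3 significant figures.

L_S/L_J = (R_S/R_J)²(T_S/T_J)⁴ = (0.849)² × (0.885)⁴ = 0.4422.
F_S/F_J = (L_S/L_J)/(d_S/d_J)² = 0.4422 / (0.250)² = 7.075.

7.07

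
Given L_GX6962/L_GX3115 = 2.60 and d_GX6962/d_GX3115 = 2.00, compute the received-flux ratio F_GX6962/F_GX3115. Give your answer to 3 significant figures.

0.650

F = L/(4πd²), so F_GX6962/F_GX3115 = (L_GX6962/L_GX3115) / (d_GX6962/d_GX3115)²
= 2.60 / (2.00)² = 2.60 / 4.000 = 0.6500.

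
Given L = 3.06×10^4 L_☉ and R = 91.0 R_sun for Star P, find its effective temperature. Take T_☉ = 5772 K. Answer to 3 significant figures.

T/T_☉ = (L/L_☉)^(1/4) / (R/R_☉)^(1/2)
T = 5772 × (3.06×10^4)^(1/4) / √(91.0) = 5772 × 13.23 / 9.539 = 8003 K.

8.00×10^3 K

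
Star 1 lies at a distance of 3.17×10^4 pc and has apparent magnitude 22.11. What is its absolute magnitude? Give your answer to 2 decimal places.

M = m − 5 log₁₀(d/10 pc) = 22.11 − 5 log₁₀(3.17×10^4/10)
  = 22.11 − 5 × 3.501 = 22.11 − 17.51 = 4.60.

4.60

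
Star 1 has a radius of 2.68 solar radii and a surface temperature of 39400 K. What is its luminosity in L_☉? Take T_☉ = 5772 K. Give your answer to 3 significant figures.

1.56×10^4 L_☉

L/L_☉ = (R/R_☉)² (T/T_☉)⁴ = (2.68)² × (39400/5772)⁴
       = 7.182 × (6.826)⁴ = 7.182 × 2171 = 1.559×10^4.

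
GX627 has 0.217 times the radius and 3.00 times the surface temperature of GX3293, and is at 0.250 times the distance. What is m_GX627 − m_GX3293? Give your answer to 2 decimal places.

L_GX627/L_GX3293 = (0.217)²(3.00)⁴ = 3.814.
F_GX627/F_GX3293 = (L_GX627/L_GX3293)/(d_GX627/d_GX3293)² = 3.814/0.06250 = 61.03.
m_GX627 − m_GX3293 = −2.5 log₁₀(61.03) = -4.46.

-4.46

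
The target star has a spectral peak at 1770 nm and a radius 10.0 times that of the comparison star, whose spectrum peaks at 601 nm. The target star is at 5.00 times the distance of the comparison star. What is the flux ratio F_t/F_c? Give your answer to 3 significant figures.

0.0532

Wien's law: T_t/T_c = λ_c/λ_t = 601/1770 = 0.3395.
L_t/L_c = (R_t/R_c)²(T_t/T_c)⁴ = (10.0)²(0.3395)⁴ = 1.329.
F_t/F_c = (L_t/L_c)/(d_t/d_c)² = 1.329/(5.00)² = 0.05317.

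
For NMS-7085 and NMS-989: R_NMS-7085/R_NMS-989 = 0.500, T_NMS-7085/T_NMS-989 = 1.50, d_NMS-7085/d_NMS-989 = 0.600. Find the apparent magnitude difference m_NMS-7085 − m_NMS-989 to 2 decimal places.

L_NMS-7085/L_NMS-989 = (0.500)²(1.50)⁴ = 1.266.
F_NMS-7085/F_NMS-989 = (L_NMS-7085/L_NMS-989)/(d_NMS-7085/d_NMS-989)² = 1.266/0.3600 = 3.516.
m_NMS-7085 − m_NMS-989 = −2.5 log₁₀(3.516) = -1.37.

-1.37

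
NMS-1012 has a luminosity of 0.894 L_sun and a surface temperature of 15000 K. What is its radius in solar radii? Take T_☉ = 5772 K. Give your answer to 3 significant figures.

0.140 solar radii

R/R_☉ = √(L/L_☉) / (T/T_☉)² = √(0.894) / (2.599)²
       = 0.9455 / 6.754 = 0.1400.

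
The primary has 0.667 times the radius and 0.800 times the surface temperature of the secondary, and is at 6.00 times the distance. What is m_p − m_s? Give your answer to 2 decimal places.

5.74

L_p/L_s = (0.667)²(0.800)⁴ = 0.1822.
F_p/F_s = (L_p/L_s)/(d_p/d_s)² = 0.1822/36.00 = 0.005062.
m_p − m_s = −2.5 log₁₀(0.005062) = 5.74.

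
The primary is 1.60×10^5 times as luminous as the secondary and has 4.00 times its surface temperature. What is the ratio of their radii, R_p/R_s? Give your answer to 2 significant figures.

L ∝ R²T⁴ gives R ∝ √L / T², so
R_p/R_s = √(1.60×10^5) / (4.00)² = 400.0 / 16.00 = 25.00.

25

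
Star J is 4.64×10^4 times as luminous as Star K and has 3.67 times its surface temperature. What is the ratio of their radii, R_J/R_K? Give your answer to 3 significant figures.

16.0

L ∝ R²T⁴ gives R ∝ √L / T², so
R_J/R_K = √(4.64×10^4) / (3.67)² = 215.4 / 13.47 = 15.99.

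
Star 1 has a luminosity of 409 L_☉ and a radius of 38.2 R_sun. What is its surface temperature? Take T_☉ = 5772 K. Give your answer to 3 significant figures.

4.20×10^3 K

T/T_☉ = (L/L_☉)^(1/4) / (R/R_☉)^(1/2)
T = 5772 × (409)^(1/4) / √(38.2) = 5772 × 4.497 / 6.181 = 4200 K.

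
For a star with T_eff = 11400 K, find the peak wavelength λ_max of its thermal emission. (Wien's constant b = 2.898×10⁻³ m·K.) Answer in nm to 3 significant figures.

λ_max = b/T = 2.898×10⁻³ / 11400 = 2.54×10^-7 m = 254.2 nm.

254 nm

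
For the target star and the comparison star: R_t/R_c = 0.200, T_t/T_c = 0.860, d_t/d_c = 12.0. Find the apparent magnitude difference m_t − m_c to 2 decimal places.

9.55

L_t/L_c = (0.200)²(0.860)⁴ = 0.02188.
F_t/F_c = (L_t/L_c)/(d_t/d_c)² = 0.02188/144.0 = 1.519×10^-4.
m_t − m_c = −2.5 log₁₀(1.519×10^-4) = 9.55.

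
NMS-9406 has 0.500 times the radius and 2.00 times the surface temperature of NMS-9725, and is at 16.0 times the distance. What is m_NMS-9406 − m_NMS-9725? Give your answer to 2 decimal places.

L_NMS-9406/L_NMS-9725 = (0.500)²(2.00)⁴ = 4.000.
F_NMS-9406/F_NMS-9725 = (L_NMS-9406/L_NMS-9725)/(d_NMS-9406/d_NMS-9725)² = 4.000/256.0 = 0.01562.
m_NMS-9406 − m_NMS-9725 = −2.5 log₁₀(0.01562) = 4.52.

4.52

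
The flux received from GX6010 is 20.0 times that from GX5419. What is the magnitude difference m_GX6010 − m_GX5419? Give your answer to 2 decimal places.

-3.25

m_GX6010 − m_GX5419 = −2.5 log₁₀(F_GX6010/F_GX5419) = −2.5 log₁₀(20.0) = −2.5 × (1.301) = -3.253.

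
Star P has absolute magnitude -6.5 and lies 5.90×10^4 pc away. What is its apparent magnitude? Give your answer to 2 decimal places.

m = M + 5 log₁₀(d/10 pc) = -6.5 + 5 log₁₀(5.90×10^4/10)
  = -6.5 + 5 × 3.771 = -6.5 + 18.85 = 12.35.

12.35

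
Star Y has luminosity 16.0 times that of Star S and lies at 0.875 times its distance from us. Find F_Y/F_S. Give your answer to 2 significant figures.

21

F = L/(4πd²), so F_Y/F_S = (L_Y/L_S) / (d_Y/d_S)²
= 16.0 / (0.875)² = 16.0 / 0.7656 = 20.90.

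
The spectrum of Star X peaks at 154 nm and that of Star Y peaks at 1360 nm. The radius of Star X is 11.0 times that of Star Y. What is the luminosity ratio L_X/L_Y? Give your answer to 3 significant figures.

7.36×10^5

Wien's law gives T ∝ 1/λ_max, so T_X/T_Y = λ_Y/λ_X = 1360/154 = 8.831.
Then L ∝ R²T⁴ gives L_X/L_Y = (11.0)² × (8.831)⁴ = 121.0 × 6082 = 7.360×10^5.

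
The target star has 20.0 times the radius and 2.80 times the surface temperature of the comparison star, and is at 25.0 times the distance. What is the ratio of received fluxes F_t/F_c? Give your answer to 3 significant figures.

39.3

L_t/L_c = (R_t/R_c)²(T_t/T_c)⁴ = (20.0)² × (2.80)⁴ = 2.459×10^4.
F_t/F_c = (L_t/L_c)/(d_t/d_c)² = 2.459×10^4 / (25.0)² = 39.34.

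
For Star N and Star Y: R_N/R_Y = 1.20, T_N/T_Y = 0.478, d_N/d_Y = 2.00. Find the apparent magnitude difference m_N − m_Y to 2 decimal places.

L_N/L_Y = (1.20)²(0.478)⁴ = 0.07518.
F_N/F_Y = (L_N/L_Y)/(d_N/d_Y)² = 0.07518/4.000 = 0.01879.
m_N − m_Y = −2.5 log₁₀(0.01879) = 4.31.

4.31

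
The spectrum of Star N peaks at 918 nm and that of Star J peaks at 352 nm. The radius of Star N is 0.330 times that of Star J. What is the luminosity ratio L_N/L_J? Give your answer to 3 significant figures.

0.00235

Wien's law gives T ∝ 1/λ_max, so T_N/T_J = λ_J/λ_N = 352/918 = 0.3834.
Then L ∝ R²T⁴ gives L_N/L_J = (0.330)² × (0.3834)⁴ = 0.1089 × 0.02162 = 0.002354.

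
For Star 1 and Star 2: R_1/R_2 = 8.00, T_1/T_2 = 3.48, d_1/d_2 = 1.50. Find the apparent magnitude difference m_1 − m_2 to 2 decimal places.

L_1/L_2 = (8.00)²(3.48)⁴ = 9386.
F_1/F_2 = (L_1/L_2)/(d_1/d_2)² = 9386/2.250 = 4172.
m_1 − m_2 = −2.5 log₁₀(4172) = -9.05.

-9.05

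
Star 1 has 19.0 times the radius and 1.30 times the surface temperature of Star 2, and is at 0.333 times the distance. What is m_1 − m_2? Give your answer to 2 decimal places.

L_1/L_2 = (19.0)²(1.30)⁴ = 1031.
F_1/F_2 = (L_1/L_2)/(d_1/d_2)² = 1031/0.1109 = 9298.
m_1 − m_2 = −2.5 log₁₀(9298) = -9.92.

-9.92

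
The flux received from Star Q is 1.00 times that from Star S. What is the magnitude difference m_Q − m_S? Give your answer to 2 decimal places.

m_Q − m_S = −2.5 log₁₀(F_Q/F_S) = −2.5 log₁₀(1.00) = −2.5 × (0.000) = -0.000.

-0.00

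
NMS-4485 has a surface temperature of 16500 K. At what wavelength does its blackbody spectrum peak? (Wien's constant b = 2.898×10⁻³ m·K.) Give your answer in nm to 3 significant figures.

λ_max = b/T = 2.898×10⁻³ / 16500 = 1.76×10^-7 m = 175.6 nm.

176 nm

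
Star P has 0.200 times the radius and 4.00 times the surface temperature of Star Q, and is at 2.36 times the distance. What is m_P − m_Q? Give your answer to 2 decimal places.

-0.66

L_P/L_Q = (0.200)²(4.00)⁴ = 10.24.
F_P/F_Q = (L_P/L_Q)/(d_P/d_Q)² = 10.24/5.570 = 1.839.
m_P − m_Q = −2.5 log₁₀(1.839) = -0.66.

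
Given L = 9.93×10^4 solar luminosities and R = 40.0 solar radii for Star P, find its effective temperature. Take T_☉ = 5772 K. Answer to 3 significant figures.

1.62×10^4 K

T/T_☉ = (L/L_☉)^(1/4) / (R/R_☉)^(1/2)
T = 5772 × (9.93×10^4)^(1/4) / √(40.0) = 5772 × 17.75 / 6.325 = 1.620×10^4 K.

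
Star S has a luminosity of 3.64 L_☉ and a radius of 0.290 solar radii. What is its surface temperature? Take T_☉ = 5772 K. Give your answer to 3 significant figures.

T/T_☉ = (L/L_☉)^(1/4) / (R/R_☉)^(1/2)
T = 5772 × (3.64)^(1/4) / √(0.290) = 5772 × 1.381 / 0.5385 = 1.480×10^4 K.

1.48×10^4 K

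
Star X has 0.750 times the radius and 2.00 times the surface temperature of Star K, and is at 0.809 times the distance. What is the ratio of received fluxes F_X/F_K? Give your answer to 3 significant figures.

13.8

L_X/L_K = (R_X/R_K)²(T_X/T_K)⁴ = (0.750)² × (2.00)⁴ = 9.000.
F_X/F_K = (L_X/L_K)/(d_X/d_K)² = 9.000 / (0.809)² = 13.75.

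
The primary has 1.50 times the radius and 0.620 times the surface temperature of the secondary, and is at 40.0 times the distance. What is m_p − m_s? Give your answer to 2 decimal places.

9.21

L_p/L_s = (1.50)²(0.620)⁴ = 0.3325.
F_p/F_s = (L_p/L_s)/(d_p/d_s)² = 0.3325/1600 = 2.078×10^-4.
m_p − m_s = −2.5 log₁₀(2.078×10^-4) = 9.21.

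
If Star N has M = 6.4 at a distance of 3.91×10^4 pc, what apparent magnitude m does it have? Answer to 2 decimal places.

m = M + 5 log₁₀(d/10 pc) = 6.4 + 5 log₁₀(3.91×10^4/10)
  = 6.4 + 5 × 3.592 = 6.4 + 17.96 = 24.36.

24.36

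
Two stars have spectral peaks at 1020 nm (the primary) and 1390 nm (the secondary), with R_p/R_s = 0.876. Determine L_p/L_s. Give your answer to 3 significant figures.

Wien's law gives T ∝ 1/λ_max, so T_p/T_s = λ_s/λ_p = 1390/1020 = 1.363.
Then L ∝ R²T⁴ gives L_p/L_s = (0.876)² × (1.363)⁴ = 0.7674 × 3.449 = 2.646.

2.65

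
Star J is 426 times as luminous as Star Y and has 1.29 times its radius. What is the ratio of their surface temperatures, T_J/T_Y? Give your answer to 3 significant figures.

L ∝ R²T⁴ gives T ∝ (L/R²)^(1/4), so
T_J/T_Y = (426 / 1.29²)^(1/4) = (256.0)^(1/4) = 4.000.

4.00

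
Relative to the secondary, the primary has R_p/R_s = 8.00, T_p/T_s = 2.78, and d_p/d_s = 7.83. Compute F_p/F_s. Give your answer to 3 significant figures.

62.3

L_p/L_s = (R_p/R_s)²(T_p/T_s)⁴ = (8.00)² × (2.78)⁴ = 3823.
F_p/F_s = (L_p/L_s)/(d_p/d_s)² = 3823 / (7.83)² = 62.35.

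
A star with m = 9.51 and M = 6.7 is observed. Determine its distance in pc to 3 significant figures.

m − M = 5 log₁₀(d/10 pc)
9.51 − (6.7) = 2.81 = 5 log₁₀(d/10)
d = 10 × 10^(2.81/5) = 10 × 10^0.562 = 36.48 pc.

36.5 pc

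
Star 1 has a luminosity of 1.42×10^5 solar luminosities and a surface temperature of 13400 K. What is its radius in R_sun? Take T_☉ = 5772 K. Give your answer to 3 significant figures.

69.9 R_sun

R/R_☉ = √(L/L_☉) / (T/T_☉)² = √(1.42×10^5) / (2.322)²
       = 376.8 / 5.390 = 69.92.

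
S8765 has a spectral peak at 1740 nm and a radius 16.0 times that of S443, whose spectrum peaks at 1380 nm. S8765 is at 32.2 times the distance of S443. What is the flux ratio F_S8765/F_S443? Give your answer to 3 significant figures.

0.0977

Wien's law: T_S8765/T_S443 = λ_S443/λ_S8765 = 1380/1740 = 0.7931.
L_S8765/L_S443 = (R_S8765/R_S443)²(T_S8765/T_S443)⁴ = (16.0)²(0.7931)⁴ = 101.3.
F_S8765/F_S443 = (L_S8765/L_S443)/(d_S8765/d_S443)² = 101.3/(32.2)² = 0.09769.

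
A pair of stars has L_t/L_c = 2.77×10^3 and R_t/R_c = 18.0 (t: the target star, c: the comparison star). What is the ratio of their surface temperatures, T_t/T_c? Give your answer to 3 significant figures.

L ∝ R²T⁴ gives T ∝ (L/R²)^(1/4), so
T_t/T_c = (2.77×10^3 / 18.0²)^(1/4) = (8.549)^(1/4) = 1.710.

1.71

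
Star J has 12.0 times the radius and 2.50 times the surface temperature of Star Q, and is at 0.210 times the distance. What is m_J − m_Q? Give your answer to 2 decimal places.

-12.76

L_J/L_Q = (12.0)²(2.50)⁴ = 5625.
F_J/F_Q = (L_J/L_Q)/(d_J/d_Q)² = 5625/0.04410 = 1.276×10^5.
m_J − m_Q = −2.5 log₁₀(1.276×10^5) = -12.76.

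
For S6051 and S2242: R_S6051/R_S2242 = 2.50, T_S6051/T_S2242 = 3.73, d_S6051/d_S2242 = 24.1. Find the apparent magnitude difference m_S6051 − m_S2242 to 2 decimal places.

-0.80

L_S6051/L_S2242 = (2.50)²(3.73)⁴ = 1210.
F_S6051/F_S2242 = (L_S6051/L_S2242)/(d_S6051/d_S2242)² = 1210/580.8 = 2.083.
m_S6051 − m_S2242 = −2.5 log₁₀(2.083) = -0.80.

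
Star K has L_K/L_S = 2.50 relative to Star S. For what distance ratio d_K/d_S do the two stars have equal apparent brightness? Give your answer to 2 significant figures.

Equal flux requires L_K/d_K² = L_S/d_S², so d_K/d_S = √(L_K/L_S)
= √(2.50) = 1.581.

1.6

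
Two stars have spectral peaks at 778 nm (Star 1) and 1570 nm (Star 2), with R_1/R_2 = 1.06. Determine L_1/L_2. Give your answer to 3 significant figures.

18.6

Wien's law gives T ∝ 1/λ_max, so T_1/T_2 = λ_2/λ_1 = 1570/778 = 2.018.
Then L ∝ R²T⁴ gives L_1/L_2 = (1.06)² × (2.018)⁴ = 1.124 × 16.58 = 18.63.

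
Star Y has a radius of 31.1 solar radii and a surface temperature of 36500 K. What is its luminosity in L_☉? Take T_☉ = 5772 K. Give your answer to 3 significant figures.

L/L_☉ = (R/R_☉)² (T/T_☉)⁴ = (31.1)² × (36500/5772)⁴
       = 967.2 × (6.324)⁴ = 967.2 × 1599 = 1.547×10^6.

1.55×10^6 L_☉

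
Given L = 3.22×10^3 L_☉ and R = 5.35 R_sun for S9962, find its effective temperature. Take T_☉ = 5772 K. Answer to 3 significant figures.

T/T_☉ = (L/L_☉)^(1/4) / (R/R_☉)^(1/2)
T = 5772 × (3.22×10^3)^(1/4) / √(5.35) = 5772 × 7.533 / 2.313 = 1.880×10^4 K.

1.88×10^4 K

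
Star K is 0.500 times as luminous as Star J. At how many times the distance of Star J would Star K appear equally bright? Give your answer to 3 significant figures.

0.707

Equal flux requires L_K/d_K² = L_J/d_J², so d_K/d_J = √(L_K/L_J)
= √(0.500) = 0.7071.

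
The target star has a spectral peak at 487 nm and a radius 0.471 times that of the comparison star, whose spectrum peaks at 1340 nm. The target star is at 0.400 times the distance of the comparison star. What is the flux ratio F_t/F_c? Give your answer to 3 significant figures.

Wien's law: T_t/T_c = λ_c/λ_t = 1340/487 = 2.752.
L_t/L_c = (R_t/R_c)²(T_t/T_c)⁴ = (0.471)²(2.752)⁴ = 12.72.
F_t/F_c = (L_t/L_c)/(d_t/d_c)² = 12.72/(0.400)² = 79.47.

79.5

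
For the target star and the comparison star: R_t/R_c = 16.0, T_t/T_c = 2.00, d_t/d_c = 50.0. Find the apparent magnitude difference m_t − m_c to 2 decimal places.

-0.54

L_t/L_c = (16.0)²(2.00)⁴ = 4096.
F_t/F_c = (L_t/L_c)/(d_t/d_c)² = 4096/2500 = 1.638.
m_t − m_c = −2.5 log₁₀(1.638) = -0.54.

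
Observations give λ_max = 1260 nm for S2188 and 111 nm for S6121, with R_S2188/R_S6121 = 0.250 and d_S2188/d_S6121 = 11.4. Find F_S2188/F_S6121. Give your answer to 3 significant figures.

Wien's law: T_S2188/T_S6121 = λ_S6121/λ_S2188 = 111/1260 = 0.08810.
L_S2188/L_S6121 = (R_S2188/R_S6121)²(T_S2188/T_S6121)⁴ = (0.250)²(0.08810)⁴ = 3.764×10^-6.
F_S2188/F_S6121 = (L_S2188/L_S6121)/(d_S2188/d_S6121)² = 3.764×10^-6/(11.4)² = 2.897×10^-8.

2.90×10^-8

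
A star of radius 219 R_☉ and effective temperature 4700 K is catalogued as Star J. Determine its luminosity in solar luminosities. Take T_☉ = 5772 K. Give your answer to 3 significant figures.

L/L_☉ = (R/R_☉)² (T/T_☉)⁴ = (219)² × (4700/5772)⁴
       = 4.796×10^4 × (0.8143)⁴ = 4.796×10^4 × 0.4396 = 2.109×10^4.

2.11×10^4 solar luminosities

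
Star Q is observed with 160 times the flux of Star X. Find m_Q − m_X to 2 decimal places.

m_Q − m_X = −2.5 log₁₀(F_Q/F_X) = −2.5 log₁₀(160) = −2.5 × (2.204) = -5.510.

-5.51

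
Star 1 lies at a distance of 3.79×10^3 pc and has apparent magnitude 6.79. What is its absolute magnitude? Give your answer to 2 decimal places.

-6.10

M = m − 5 log₁₀(d/10 pc) = 6.79 − 5 log₁₀(3.79×10^3/10)
  = 6.79 − 5 × 2.579 = 6.79 − 12.89 = -6.10.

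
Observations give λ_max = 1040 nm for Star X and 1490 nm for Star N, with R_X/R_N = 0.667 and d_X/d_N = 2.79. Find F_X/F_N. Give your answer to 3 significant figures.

0.241

Wien's law: T_X/T_N = λ_N/λ_X = 1490/1040 = 1.433.
L_X/L_N = (R_X/R_N)²(T_X/T_N)⁴ = (0.667)²(1.433)⁴ = 1.874.
F_X/F_N = (L_X/L_N)/(d_X/d_N)² = 1.874/(2.79)² = 0.2408.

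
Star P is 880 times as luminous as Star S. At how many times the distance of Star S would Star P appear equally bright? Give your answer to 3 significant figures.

29.7

Equal flux requires L_P/d_P² = L_S/d_S², so d_P/d_S = √(L_P/L_S)
= √(880) = 29.66.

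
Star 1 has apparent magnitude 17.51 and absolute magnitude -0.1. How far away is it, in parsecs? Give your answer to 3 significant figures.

3.33×10^4 pc

m − M = 5 log₁₀(d/10 pc)
17.51 − (-0.1) = 17.61 = 5 log₁₀(d/10)
d = 10 × 10^(17.61/5) = 10 × 10^3.522 = 3.327×10^4 pc.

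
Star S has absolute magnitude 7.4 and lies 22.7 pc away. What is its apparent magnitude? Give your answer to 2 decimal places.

m = M + 5 log₁₀(d/10 pc) = 7.4 + 5 log₁₀(22.7/10)
  = 7.4 + 5 × 0.356 = 7.4 + 1.78 = 9.18.

9.18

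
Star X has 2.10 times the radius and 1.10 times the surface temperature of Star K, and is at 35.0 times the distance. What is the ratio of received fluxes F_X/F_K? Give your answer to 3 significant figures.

0.00527

L_X/L_K = (R_X/R_K)²(T_X/T_K)⁴ = (2.10)² × (1.10)⁴ = 6.457.
F_X/F_K = (L_X/L_K)/(d_X/d_K)² = 6.457 / (35.0)² = 0.005271.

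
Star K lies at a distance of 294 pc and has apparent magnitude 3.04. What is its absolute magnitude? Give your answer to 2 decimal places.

M = m − 5 log₁₀(d/10 pc) = 3.04 − 5 log₁₀(294/10)
  = 3.04 − 5 × 1.468 = 3.04 − 7.34 = -4.30.

-4.30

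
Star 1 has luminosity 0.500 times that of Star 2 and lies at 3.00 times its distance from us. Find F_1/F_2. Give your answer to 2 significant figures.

F = L/(4πd²), so F_1/F_2 = (L_1/L_2) / (d_1/d_2)²
= 0.500 / (3.00)² = 0.500 / 9.000 = 0.05556.

0.056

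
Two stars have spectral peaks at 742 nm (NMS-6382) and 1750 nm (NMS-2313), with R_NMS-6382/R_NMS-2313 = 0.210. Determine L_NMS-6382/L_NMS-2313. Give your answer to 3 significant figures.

1.36

Wien's law gives T ∝ 1/λ_max, so T_NMS-6382/T_NMS-2313 = λ_NMS-2313/λ_NMS-6382 = 1750/742 = 2.358.
Then L ∝ R²T⁴ gives L_NMS-6382/L_NMS-2313 = (0.210)² × (2.358)⁴ = 0.04410 × 30.94 = 1.365.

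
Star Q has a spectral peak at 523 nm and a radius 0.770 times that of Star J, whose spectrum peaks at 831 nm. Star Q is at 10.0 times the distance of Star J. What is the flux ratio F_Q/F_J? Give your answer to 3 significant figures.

Wien's law: T_Q/T_J = λ_J/λ_Q = 831/523 = 1.589.
L_Q/L_J = (R_Q/R_J)²(T_Q/T_J)⁴ = (0.770)²(1.589)⁴ = 3.779.
F_Q/F_J = (L_Q/L_J)/(d_Q/d_J)² = 3.779/(10.0)² = 0.03779.

0.0378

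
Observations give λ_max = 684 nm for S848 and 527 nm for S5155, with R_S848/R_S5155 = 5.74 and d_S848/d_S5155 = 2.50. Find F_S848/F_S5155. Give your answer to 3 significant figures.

1.86

Wien's law: T_S848/T_S5155 = λ_S5155/λ_S848 = 527/684 = 0.7705.
L_S848/L_S5155 = (R_S848/R_S5155)²(T_S848/T_S5155)⁴ = (5.74)²(0.7705)⁴ = 11.61.
F_S848/F_S5155 = (L_S848/L_S5155)/(d_S848/d_S5155)² = 11.61/(2.50)² = 1.858.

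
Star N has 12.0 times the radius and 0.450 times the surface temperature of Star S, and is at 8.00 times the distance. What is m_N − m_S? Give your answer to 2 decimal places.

2.59

L_N/L_S = (12.0)²(0.450)⁴ = 5.905.
F_N/F_S = (L_N/L_S)/(d_N/d_S)² = 5.905/64.00 = 0.09226.
m_N − m_S = −2.5 log₁₀(0.09226) = 2.59.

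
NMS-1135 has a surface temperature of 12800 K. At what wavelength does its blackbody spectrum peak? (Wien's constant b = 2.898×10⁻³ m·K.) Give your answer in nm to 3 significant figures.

λ_max = b/T = 2.898×10⁻³ / 12800 = 2.26×10^-7 m = 226.4 nm.

226 nm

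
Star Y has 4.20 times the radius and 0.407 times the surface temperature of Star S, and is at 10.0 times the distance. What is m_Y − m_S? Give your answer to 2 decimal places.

L_Y/L_S = (4.20)²(0.407)⁴ = 0.4840.
F_Y/F_S = (L_Y/L_S)/(d_Y/d_S)² = 0.4840/100.0 = 0.004840.
m_Y − m_S = −2.5 log₁₀(0.004840) = 5.79.

5.79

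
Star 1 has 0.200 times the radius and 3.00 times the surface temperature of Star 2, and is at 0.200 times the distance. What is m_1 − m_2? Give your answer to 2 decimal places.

L_1/L_2 = (0.200)²(3.00)⁴ = 3.240.
F_1/F_2 = (L_1/L_2)/(d_1/d_2)² = 3.240/0.04000 = 81.00.
m_1 − m_2 = −2.5 log₁₀(81.00) = -4.77.

-4.77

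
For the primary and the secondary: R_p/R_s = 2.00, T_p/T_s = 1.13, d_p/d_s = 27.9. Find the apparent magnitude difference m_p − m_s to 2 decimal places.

5.19

L_p/L_s = (2.00)²(1.13)⁴ = 6.522.
F_p/F_s = (L_p/L_s)/(d_p/d_s)² = 6.522/778.4 = 0.008378.
m_p − m_s = −2.5 log₁₀(0.008378) = 5.19.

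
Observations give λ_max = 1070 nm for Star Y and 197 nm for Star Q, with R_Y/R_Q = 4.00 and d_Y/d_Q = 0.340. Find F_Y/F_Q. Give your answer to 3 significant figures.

0.159

Wien's law: T_Y/T_Q = λ_Q/λ_Y = 197/1070 = 0.1841.
L_Y/L_Q = (R_Y/R_Q)²(T_Y/T_Q)⁴ = (4.00)²(0.1841)⁴ = 0.01838.
F_Y/F_Q = (L_Y/L_Q)/(d_Y/d_Q)² = 0.01838/(0.340)² = 0.1590.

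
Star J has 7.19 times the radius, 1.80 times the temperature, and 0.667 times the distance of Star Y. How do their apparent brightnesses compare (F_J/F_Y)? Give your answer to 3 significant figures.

1.22×10^3

L_J/L_Y = (R_J/R_Y)²(T_J/T_Y)⁴ = (7.19)² × (1.80)⁴ = 542.7.
F_J/F_Y = (L_J/L_Y)/(d_J/d_Y)² = 542.7 / (0.667)² = 1220.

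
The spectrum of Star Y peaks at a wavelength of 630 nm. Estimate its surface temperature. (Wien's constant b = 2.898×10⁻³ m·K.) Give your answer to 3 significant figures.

T = b/λ_max = 2.898×10⁻³ / (630×10⁻⁹) = 4600 K.

4.60×10^3 K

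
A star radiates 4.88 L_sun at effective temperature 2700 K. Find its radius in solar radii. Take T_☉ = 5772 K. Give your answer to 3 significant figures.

10.1 solar radii

R/R_☉ = √(L/L_☉) / (T/T_☉)² = √(4.88) / (0.4678)²
       = 2.209 / 0.2188 = 10.10.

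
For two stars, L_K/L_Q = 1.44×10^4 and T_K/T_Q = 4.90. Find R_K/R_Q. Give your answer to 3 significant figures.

5.00

L ∝ R²T⁴ gives R ∝ √L / T², so
R_K/R_Q = √(1.44×10^4) / (4.90)² = 120.0 / 24.01 = 4.998.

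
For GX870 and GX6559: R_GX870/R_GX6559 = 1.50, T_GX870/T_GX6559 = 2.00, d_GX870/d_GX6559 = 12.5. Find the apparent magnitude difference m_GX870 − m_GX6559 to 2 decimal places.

L_GX870/L_GX6559 = (1.50)²(2.00)⁴ = 36.00.
F_GX870/F_GX6559 = (L_GX870/L_GX6559)/(d_GX870/d_GX6559)² = 36.00/156.2 = 0.2304.
m_GX870 − m_GX6559 = −2.5 log₁₀(0.2304) = 1.59.

1.59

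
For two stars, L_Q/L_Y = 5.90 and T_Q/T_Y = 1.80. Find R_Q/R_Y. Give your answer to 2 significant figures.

0.75

L ∝ R²T⁴ gives R ∝ √L / T², so
R_Q/R_Y = √(5.90) / (1.80)² = 2.429 / 3.240 = 0.7497.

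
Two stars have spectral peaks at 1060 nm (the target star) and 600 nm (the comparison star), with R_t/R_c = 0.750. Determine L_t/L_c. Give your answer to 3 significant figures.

0.0577

Wien's law gives T ∝ 1/λ_max, so T_t/T_c = λ_c/λ_t = 600/1060 = 0.5660.
Then L ∝ R²T⁴ gives L_t/L_c = (0.750)² × (0.5660)⁴ = 0.5625 × 0.1027 = 0.05774.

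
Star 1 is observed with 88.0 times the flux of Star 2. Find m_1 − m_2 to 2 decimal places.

m_1 − m_2 = −2.5 log₁₀(F_1/F_2) = −2.5 log₁₀(88.0) = −2.5 × (1.944) = -4.861.

-4.86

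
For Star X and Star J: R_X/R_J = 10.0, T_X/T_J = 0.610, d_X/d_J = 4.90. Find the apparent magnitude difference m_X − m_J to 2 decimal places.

L_X/L_J = (10.0)²(0.610)⁴ = 13.85.
F_X/F_J = (L_X/L_J)/(d_X/d_J)² = 13.85/24.01 = 0.5767.
m_X − m_J = −2.5 log₁₀(0.5767) = 0.60.

0.60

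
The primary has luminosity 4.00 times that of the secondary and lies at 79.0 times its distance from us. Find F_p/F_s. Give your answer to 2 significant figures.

6.4×10^-4

F = L/(4πd²), so F_p/F_s = (L_p/L_s) / (d_p/d_s)²
= 4.00 / (79.0)² = 4.00 / 6241 = 6.409×10^-4.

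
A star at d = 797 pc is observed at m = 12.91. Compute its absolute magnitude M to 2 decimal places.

3.40

M = m − 5 log₁₀(d/10 pc) = 12.91 − 5 log₁₀(797/10)
  = 12.91 − 5 × 1.901 = 12.91 − 9.51 = 3.40.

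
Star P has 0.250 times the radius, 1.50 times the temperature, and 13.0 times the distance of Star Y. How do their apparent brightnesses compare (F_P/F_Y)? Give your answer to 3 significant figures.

0.00187

L_P/L_Y = (R_P/R_Y)²(T_P/T_Y)⁴ = (0.250)² × (1.50)⁴ = 0.3164.
F_P/F_Y = (L_P/L_Y)/(d_P/d_Y)² = 0.3164 / (13.0)² = 0.001872.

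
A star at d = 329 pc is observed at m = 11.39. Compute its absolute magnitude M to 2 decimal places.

3.80

M = m − 5 log₁₀(d/10 pc) = 11.39 − 5 log₁₀(329/10)
  = 11.39 − 5 × 1.517 = 11.39 − 7.59 = 3.80.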